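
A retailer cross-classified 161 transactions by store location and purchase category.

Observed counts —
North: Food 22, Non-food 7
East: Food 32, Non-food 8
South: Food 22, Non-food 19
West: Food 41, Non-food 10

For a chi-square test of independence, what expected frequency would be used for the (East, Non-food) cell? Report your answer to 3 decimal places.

10.932

Row total (East) = 40; column total (Non-food) = 44; grand total N = 161.
Expected count = (row total × column total) / N = 40 × 44 / 161 = 10.932.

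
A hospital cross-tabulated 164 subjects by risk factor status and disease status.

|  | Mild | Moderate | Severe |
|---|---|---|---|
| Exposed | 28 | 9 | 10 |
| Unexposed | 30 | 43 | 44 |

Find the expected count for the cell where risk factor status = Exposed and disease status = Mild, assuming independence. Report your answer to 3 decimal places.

Row total (Exposed) = 47; column total (Mild) = 58; grand total N = 164.
Expected count = (row total × column total) / N = 47 × 58 / 164 = 16.622.

16.622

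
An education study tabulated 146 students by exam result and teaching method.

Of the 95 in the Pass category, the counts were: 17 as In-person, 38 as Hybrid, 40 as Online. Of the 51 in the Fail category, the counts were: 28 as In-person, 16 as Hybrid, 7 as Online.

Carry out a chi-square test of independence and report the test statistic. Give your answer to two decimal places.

Row totals: 95, 51. Column totals: 45, 54, 47. Grand total N = 146.
Expected counts (row total × column total / N):
  Pass, In-person: 95×45/146 = 29.281
  Pass, Hybrid: 95×54/146 = 35.137
  Pass, Online: 95×47/146 = 30.582
  Fail, In-person: 51×45/146 = 15.719
  Fail, Hybrid: 51×54/146 = 18.863
  Fail, Online: 51×47/146 = 16.418
Contributions (O − E)²/E:
  (17 − 29.281)²/29.281 = 5.1509
  (38 − 35.137)²/35.137 = 0.2333
  (40 − 30.582)²/30.582 = 2.9004
  (28 − 15.719)²/15.719 = 9.5949
  (16 − 18.863)²/18.863 = 0.4345
  (7 − 16.418)²/16.418 = 5.4025
χ² = 5.1509 + 0.2333 + 2.9004 + 9.5949 + 0.4345 + 5.4025 = 23.72

23.72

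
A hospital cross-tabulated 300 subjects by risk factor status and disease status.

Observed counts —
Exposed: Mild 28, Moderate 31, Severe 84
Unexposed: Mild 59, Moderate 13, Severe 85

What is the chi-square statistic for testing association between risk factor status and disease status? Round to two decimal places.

17.80

Row totals: 143, 157. Column totals: 87, 44, 169. Grand total N = 300.
Expected counts (row total × column total / N):
  Exposed, Mild: 143×87/300 = 41.470
  Exposed, Moderate: 143×44/300 = 20.973
  Exposed, Severe: 143×169/300 = 80.557
  Unexposed, Mild: 157×87/300 = 45.530
  Unexposed, Moderate: 157×44/300 = 23.027
  Unexposed, Severe: 157×169/300 = 88.443
Contributions (O − E)²/E:
  (28 − 41.470)²/41.470 = 4.3752
  (31 − 20.973)²/20.973 = 4.7938
  (84 − 80.557)²/80.557 = 0.1472
  (59 − 45.530)²/45.530 = 3.9851
  (13 − 23.027)²/23.027 = 4.3662
  (85 − 88.443)²/88.443 = 0.1340
χ² = 4.3752 + 4.7938 + 0.1472 + 3.9851 + 4.3662 + 0.1340 = 17.80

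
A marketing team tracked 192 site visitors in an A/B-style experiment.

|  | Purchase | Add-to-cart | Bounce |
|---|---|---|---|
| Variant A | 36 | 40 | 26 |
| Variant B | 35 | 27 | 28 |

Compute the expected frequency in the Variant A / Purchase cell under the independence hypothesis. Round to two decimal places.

Row total (Variant A) = 102; column total (Purchase) = 71; grand total N = 192.
Expected count = (row total × column total) / N = 102 × 71 / 192 = 37.72.

37.72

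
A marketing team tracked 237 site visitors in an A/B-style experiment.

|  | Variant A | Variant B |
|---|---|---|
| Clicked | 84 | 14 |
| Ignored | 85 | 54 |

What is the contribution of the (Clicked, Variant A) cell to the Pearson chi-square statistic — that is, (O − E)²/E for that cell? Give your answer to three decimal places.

2.852

Row total (Clicked) = 98; column total (Variant A) = 169; N = 237.
Expected count E = 98 × 169 / 237 = 69.8819.
Contribution = (O − E)²/E = (84 − 69.8819)² / 69.8819 = 2.852.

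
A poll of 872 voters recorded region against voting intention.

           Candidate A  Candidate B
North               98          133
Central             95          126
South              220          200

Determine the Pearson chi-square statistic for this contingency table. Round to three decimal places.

Row totals: 231, 221, 420. Column totals: 413, 459. Grand total N = 872.
Expected counts (row total × column total / N):
  North, Candidate A: 231×413/872 = 109.4071
  North, Candidate B: 231×459/872 = 121.5929
  Central, Candidate A: 221×413/872 = 104.6709
  Central, Candidate B: 221×459/872 = 116.3291
  South, Candidate A: 420×413/872 = 198.9220
  South, Candidate B: 420×459/872 = 221.0780
Contributions (O − E)²/E:
  (98 − 109.4071)²/109.4071 = 1.1893
  (133 − 121.5929)²/121.5929 = 1.0701
  (95 − 104.6709)²/104.6709 = 0.8935
  (126 − 116.3291)²/116.3291 = 0.8040
  (220 − 198.9220)²/198.9220 = 2.2334
  (200 − 221.0780)²/221.0780 = 2.0096
χ² = 1.1893 + 1.0701 + 0.8935 + 0.8040 + 2.2334 + 2.0096 = 8.200

8.200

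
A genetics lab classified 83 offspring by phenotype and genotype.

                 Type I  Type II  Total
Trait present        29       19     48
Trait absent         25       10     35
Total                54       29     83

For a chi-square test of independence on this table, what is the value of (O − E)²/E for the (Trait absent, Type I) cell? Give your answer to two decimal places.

0.22

Row total (Trait absent) = 35; column total (Type I) = 54; N = 83.
Expected count E = 35 × 54 / 83 = 22.771.
Contribution = (O − E)²/E = (25 − 22.771)² / 22.771 = 0.22.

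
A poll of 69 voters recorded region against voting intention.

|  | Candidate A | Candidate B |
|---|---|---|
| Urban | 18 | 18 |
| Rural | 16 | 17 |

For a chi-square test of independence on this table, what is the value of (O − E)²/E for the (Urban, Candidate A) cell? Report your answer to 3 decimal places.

Row total (Urban) = 36; column total (Candidate A) = 34; N = 69.
Expected count E = 36 × 34 / 69 = 17.7391.
Contribution = (O − E)²/E = (18 − 17.7391)² / 17.7391 = 0.004.

0.004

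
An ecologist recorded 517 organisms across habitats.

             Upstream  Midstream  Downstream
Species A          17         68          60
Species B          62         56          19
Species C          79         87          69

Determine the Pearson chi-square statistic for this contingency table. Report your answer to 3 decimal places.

Row totals: 145, 137, 235. Column totals: 158, 211, 148. Grand total N = 517.
Expected counts (row total × column total / N):
  Species A, Upstream: 145×158/517 = 44.3133
  Species A, Midstream: 145×211/517 = 59.1779
  Species A, Downstream: 145×148/517 = 41.5087
  Species B, Upstream: 137×158/517 = 41.8685
  Species B, Midstream: 137×211/517 = 55.9130
  Species B, Downstream: 137×148/517 = 39.2186
  Species C, Upstream: 235×158/517 = 71.8182
  Species C, Midstream: 235×211/517 = 95.9091
  Species C, Downstream: 235×148/517 = 67.2727
Contributions (O − E)²/E:
  (17 − 44.3133)²/44.3133 = 16.8350
  (68 − 59.1779)²/59.1779 = 1.3152
  (60 − 41.5087)²/41.5087 = 8.2375
  (62 − 41.8685)²/41.8685 = 9.6798
  (56 − 55.9130)²/55.9130 = 0.0001
  (19 − 39.2186)²/39.2186 = 10.4234
  (79 − 71.8182)²/71.8182 = 0.7182
  (87 − 95.9091)²/95.9091 = 0.8276
  (69 − 67.2727)²/67.2727 = 0.0444
χ² = 16.8350 + 1.3152 + 8.2375 + 9.6798 + 0.0001 + 10.4234 + 0.7182 + 0.8276 + 0.0444 = 48.081

48.081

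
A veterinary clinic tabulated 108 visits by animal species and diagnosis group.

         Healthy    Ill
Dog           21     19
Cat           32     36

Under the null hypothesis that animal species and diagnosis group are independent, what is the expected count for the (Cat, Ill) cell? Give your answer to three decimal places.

34.630

Row total (Cat) = 68; column total (Ill) = 55; grand total N = 108.
Expected count = (row total × column total) / N = 68 × 55 / 108 = 34.630.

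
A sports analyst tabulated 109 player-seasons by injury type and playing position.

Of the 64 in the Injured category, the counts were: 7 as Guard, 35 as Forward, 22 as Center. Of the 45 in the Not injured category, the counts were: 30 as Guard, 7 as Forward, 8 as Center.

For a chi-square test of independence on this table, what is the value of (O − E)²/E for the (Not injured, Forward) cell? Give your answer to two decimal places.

Row total (Not injured) = 45; column total (Forward) = 42; N = 109.
Expected count E = 45 × 42 / 109 = 17.33945.
Contribution = (O − E)²/E = (7 − 17.33945)² / 17.33945 = 6.17.

6.17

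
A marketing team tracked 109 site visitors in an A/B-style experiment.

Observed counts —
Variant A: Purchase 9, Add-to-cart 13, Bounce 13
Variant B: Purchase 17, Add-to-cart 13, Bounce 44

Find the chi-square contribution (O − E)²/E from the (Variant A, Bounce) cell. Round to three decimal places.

Row total (Variant A) = 35; column total (Bounce) = 57; N = 109.
Expected count E = 35 × 57 / 109 = 18.30275.
Contribution = (O − E)²/E = (13 − 18.30275)² / 18.30275 = 1.536.

1.536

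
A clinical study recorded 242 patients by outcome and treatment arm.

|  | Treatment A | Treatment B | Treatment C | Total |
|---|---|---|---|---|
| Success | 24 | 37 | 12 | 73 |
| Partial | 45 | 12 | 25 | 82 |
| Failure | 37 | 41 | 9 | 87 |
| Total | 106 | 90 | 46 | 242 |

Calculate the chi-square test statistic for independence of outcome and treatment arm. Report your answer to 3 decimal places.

Grand total N = 242.
Expected counts (row total × column total / N):
  Success, Treatment A: 73×106/242 = 31.9752
  Success, Treatment B: 73×90/242 = 27.1488
  Success, Treatment C: 73×46/242 = 13.8760
  Partial, Treatment A: 82×106/242 = 35.9174
  Partial, Treatment B: 82×90/242 = 30.4959
  Partial, Treatment C: 82×46/242 = 15.5868
  Failure, Treatment A: 87×106/242 = 38.1074
  Failure, Treatment B: 87×90/242 = 32.3554
  Failure, Treatment C: 87×46/242 = 16.5372
Contributions (O − E)²/E:
  (24 − 31.9752)²/31.9752 = 1.9892
  (37 − 27.1488)²/27.1488 = 3.5746
  (12 − 13.8760)²/13.8760 = 0.2536
  (45 − 35.9174)²/35.9174 = 2.2968
  (12 − 30.4959)²/30.4959 = 11.2178
  (25 − 15.5868)²/15.5868 = 5.6848
  (37 − 38.1074)²/38.1074 = 0.0322
  (41 − 32.3554)²/32.3554 = 2.3096
  (9 − 16.5372)²/16.5372 = 3.4352
χ² = 1.9892 + 3.5746 + 0.2536 + 2.2968 + 11.2178 + 5.6848 + 0.0322 + 2.3096 + 3.4352 = 30.794

30.794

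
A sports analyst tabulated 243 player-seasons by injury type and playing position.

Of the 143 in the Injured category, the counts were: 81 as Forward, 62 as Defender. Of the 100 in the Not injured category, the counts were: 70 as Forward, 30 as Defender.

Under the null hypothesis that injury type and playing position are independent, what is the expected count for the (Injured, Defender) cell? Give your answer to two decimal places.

Row total (Injured) = 143; column total (Defender) = 92; grand total N = 243.
Expected count = (row total × column total) / N = 143 × 92 / 243 = 54.14.

54.14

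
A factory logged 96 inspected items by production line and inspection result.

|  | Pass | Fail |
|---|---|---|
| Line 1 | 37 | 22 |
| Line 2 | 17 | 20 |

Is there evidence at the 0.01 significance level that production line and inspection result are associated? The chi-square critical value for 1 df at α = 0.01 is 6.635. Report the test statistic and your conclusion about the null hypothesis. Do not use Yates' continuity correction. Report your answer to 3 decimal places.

2.597; fail to reject H₀

Row totals: 59, 37. Column totals: 54, 42. Grand total N = 96.
Expected counts (row total × column total / N):
  Line 1, Pass: 59×54/96 = 33.1875
  Line 1, Fail: 59×42/96 = 25.8125
  Line 2, Pass: 37×54/96 = 20.8125
  Line 2, Fail: 37×42/96 = 16.1875
Contributions (O − E)²/E:
  (37 − 33.1875)²/33.1875 = 0.4380
  (22 − 25.8125)²/25.8125 = 0.5631
  (17 − 20.8125)²/20.8125 = 0.6984
  (20 − 16.1875)²/16.1875 = 0.8979
χ² = 0.4380 + 0.5631 + 0.6984 + 0.8979 = 2.597
df = (2−1)(2−1) = 1. Since 2.597 < 6.635, fail to reject the null hypothesis of independence at α = 0.01.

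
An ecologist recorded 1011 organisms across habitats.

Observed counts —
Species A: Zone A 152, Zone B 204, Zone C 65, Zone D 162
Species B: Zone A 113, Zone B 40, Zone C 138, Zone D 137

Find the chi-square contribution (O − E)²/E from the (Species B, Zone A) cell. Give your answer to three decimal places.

0.006

Row total (Species B) = 428; column total (Zone A) = 265; N = 1011.
Expected count E = 428 × 265 / 1011 = 112.1860.
Contribution = (O − E)²/E = (113 − 112.1860)² / 112.1860 = 0.006.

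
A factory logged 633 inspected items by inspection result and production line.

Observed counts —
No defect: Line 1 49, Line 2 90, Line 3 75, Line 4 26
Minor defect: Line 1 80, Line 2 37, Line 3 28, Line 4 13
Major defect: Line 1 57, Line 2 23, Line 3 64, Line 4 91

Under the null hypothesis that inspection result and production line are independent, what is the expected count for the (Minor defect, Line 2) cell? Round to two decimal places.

Row total (Minor defect) = 158; column total (Line 2) = 150; grand total N = 633.
Expected count = (row total × column total) / N = 158 × 150 / 633 = 37.44.

37.44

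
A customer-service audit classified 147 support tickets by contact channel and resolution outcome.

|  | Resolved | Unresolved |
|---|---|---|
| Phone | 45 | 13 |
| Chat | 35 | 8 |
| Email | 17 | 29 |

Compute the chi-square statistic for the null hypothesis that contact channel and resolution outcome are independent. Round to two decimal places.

25.30

Row totals: 58, 43, 46. Column totals: 97, 50. Grand total N = 147.
Expected counts (row total × column total / N):
  Phone, Resolved: 58×97/147 = 38.272
  Phone, Unresolved: 58×50/147 = 19.728
  Chat, Resolved: 43×97/147 = 28.374
  Chat, Unresolved: 43×50/147 = 14.626
  Email, Resolved: 46×97/147 = 30.354
  Email, Unresolved: 46×50/147 = 15.646
Contributions (O − E)²/E:
  (45 − 38.272)²/38.272 = 1.1827
  (13 − 19.728)²/19.728 = 2.2945
  (35 − 28.374)²/28.374 = 1.5473
  (8 − 14.626)²/14.626 = 3.0018
  (17 − 30.354)²/30.354 = 5.8750
  (29 − 15.646)²/15.646 = 11.3978
χ² = 1.1827 + 2.2945 + 1.5473 + 3.0018 + 5.8750 + 11.3978 = 25.30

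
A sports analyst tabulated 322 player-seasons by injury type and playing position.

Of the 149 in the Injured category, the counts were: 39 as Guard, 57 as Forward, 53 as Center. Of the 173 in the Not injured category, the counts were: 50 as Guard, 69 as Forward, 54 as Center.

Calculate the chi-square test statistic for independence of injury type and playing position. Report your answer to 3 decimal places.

Row totals: 149, 173. Column totals: 89, 126, 107. Grand total N = 322.
Expected counts (row total × column total / N):
  Injured, Guard: 149×89/322 = 41.1832
  Injured, Forward: 149×126/322 = 58.3043
  Injured, Center: 149×107/322 = 49.5124
  Not injured, Guard: 173×89/322 = 47.8168
  Not injured, Forward: 173×126/322 = 67.6957
  Not injured, Center: 173×107/322 = 57.4876
Contributions (O − E)²/E:
  (39 − 41.1832)²/41.1832 = 0.1157
  (57 − 58.3043)²/58.3043 = 0.0292
  (53 − 49.5124)²/49.5124 = 0.2457
  (50 − 47.8168)²/47.8168 = 0.0997
  (69 − 67.6957)²/67.6957 = 0.0251
  (54 − 57.4876)²/57.4876 = 0.2116
χ² = 0.1157 + 0.0292 + 0.2457 + 0.0997 + 0.0251 + 0.2116 = 0.727

0.727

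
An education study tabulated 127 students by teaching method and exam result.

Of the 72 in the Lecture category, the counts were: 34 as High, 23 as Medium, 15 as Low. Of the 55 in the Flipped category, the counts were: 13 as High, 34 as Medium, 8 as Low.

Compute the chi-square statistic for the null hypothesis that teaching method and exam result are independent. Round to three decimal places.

11.568

Row totals: 72, 55. Column totals: 47, 57, 23. Grand total N = 127.
Expected counts (row total × column total / N):
  Lecture, High: 72×47/127 = 26.6457
  Lecture, Medium: 72×57/127 = 32.3150
  Lecture, Low: 72×23/127 = 13.0394
  Flipped, High: 55×47/127 = 20.3543
  Flipped, Medium: 55×57/127 = 24.6850
  Flipped, Low: 55×23/127 = 9.9606
Contributions (O − E)²/E:
  (34 − 26.6457)²/26.6457 = 2.0298
  (23 − 32.3150)²/32.3150 = 2.6851
  (15 − 13.0394)²/13.0394 = 0.2948
  (13 − 20.3543)²/20.3543 = 2.6572
  (34 − 24.6850)²/24.6850 = 3.5151
  (8 − 9.9606)²/9.9606 = 0.3859
χ² = 2.0298 + 2.6851 + 0.2948 + 2.6572 + 3.5151 + 0.3859 = 11.568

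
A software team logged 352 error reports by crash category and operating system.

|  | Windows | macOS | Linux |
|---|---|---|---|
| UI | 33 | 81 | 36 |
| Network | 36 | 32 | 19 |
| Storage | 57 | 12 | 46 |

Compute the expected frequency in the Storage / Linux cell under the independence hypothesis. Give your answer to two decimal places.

33.00

Row total (Storage) = 115; column total (Linux) = 101; grand total N = 352.
Expected count = (row total × column total) / N = 115 × 101 / 352 = 33.00.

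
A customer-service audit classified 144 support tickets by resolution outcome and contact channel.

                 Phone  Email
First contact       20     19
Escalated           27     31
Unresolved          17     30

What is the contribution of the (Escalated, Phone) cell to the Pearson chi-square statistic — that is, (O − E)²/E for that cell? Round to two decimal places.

Row total (Escalated) = 58; column total (Phone) = 64; N = 144.
Expected count E = 58 × 64 / 144 = 25.778.
Contribution = (O − E)²/E = (27 − 25.778)² / 25.778 = 0.06.

0.06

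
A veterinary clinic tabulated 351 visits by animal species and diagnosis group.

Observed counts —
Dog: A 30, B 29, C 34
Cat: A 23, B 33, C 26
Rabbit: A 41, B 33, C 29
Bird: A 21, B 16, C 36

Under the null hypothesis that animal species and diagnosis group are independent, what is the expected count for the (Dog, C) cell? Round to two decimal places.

Row total (Dog) = 93; column total (C) = 125; grand total N = 351.
Expected count = (row total × column total) / N = 93 × 125 / 351 = 33.12.

33.12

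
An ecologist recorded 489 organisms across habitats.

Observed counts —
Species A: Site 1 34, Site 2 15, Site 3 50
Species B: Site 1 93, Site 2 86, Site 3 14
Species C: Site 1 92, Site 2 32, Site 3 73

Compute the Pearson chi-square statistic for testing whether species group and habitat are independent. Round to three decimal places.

91.746

Row totals: 99, 193, 197. Column totals: 219, 133, 137. Grand total N = 489.
Expected counts (row total × column total / N):
  Species A, Site 1: 99×219/489 = 44.33742
  Species A, Site 2: 99×133/489 = 26.92638
  Species A, Site 3: 99×137/489 = 27.73620
  Species B, Site 1: 193×219/489 = 86.43558
  Species B, Site 2: 193×133/489 = 52.49284
  Species B, Site 3: 193×137/489 = 54.07157
  Species C, Site 1: 197×219/489 = 88.22699
  Species C, Site 2: 197×133/489 = 53.58078
  Species C, Site 3: 197×137/489 = 55.19223
Contributions (O − E)²/E:
  (34 − 44.33742)²/44.33742 = 2.4102
  (15 − 26.92638)²/26.92638 = 5.2825
  (50 − 27.73620)²/27.73620 = 17.8711
  (93 − 86.43558)²/86.43558 = 0.4985
  (86 − 52.49284)²/52.49284 = 21.3882
  (14 − 54.07157)²/54.07157 = 29.6964
  (92 − 88.22699)²/88.22699 = 0.1614
  (32 − 53.58078)²/53.58078 = 8.6921
  (73 − 55.19223)²/55.19223 = 5.7457
χ² = 2.4102 + 5.2825 + 17.8711 + 0.4985 + 21.3882 + 29.6964 + 0.1614 + 8.6921 + 5.7457 = 91.746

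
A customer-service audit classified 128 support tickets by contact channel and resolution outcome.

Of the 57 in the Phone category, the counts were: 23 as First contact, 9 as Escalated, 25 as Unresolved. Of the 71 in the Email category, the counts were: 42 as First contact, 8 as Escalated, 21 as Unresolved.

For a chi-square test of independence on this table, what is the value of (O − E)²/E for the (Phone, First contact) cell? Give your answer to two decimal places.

Row total (Phone) = 57; column total (First contact) = 65; N = 128.
Expected count E = 57 × 65 / 128 = 28.945.
Contribution = (O − E)²/E = (23 − 28.945)² / 28.945 = 1.22.

1.22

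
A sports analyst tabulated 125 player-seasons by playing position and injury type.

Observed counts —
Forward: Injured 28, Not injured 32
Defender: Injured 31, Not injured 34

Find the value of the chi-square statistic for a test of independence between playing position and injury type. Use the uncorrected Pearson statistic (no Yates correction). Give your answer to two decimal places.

0.01

Row totals: 60, 65. Column totals: 59, 66. Grand total N = 125.
Expected counts (row total × column total / N):
  Forward, Injured: 60×59/125 = 28.320
  Forward, Not injured: 60×66/125 = 31.680
  Defender, Injured: 65×59/125 = 30.680
  Defender, Not injured: 65×66/125 = 34.320
Contributions (O − E)²/E:
  (28 − 28.320)²/28.320 = 0.0036
  (32 − 31.680)²/31.680 = 0.0032
  (31 − 30.680)²/30.680 = 0.0033
  (34 − 34.320)²/34.320 = 0.0030
χ² = 0.0036 + 0.0032 + 0.0033 + 0.0030 = 0.01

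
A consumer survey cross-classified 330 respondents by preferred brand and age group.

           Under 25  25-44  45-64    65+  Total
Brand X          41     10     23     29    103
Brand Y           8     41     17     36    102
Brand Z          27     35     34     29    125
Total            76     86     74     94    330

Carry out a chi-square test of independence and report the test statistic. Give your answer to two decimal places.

Grand total N = 330.
Expected counts (row total × column total / N):
  Brand X, Under 25: 103×76/330 = 23.721
  Brand X, 25-44: 103×86/330 = 26.842
  Brand X, 45-64: 103×74/330 = 23.097
  Brand X, 65+: 103×94/330 = 29.339
  Brand Y, Under 25: 102×76/330 = 23.491
  Brand Y, 25-44: 102×86/330 = 26.582
  Brand Y, 45-64: 102×74/330 = 22.873
  Brand Y, 65+: 102×94/330 = 29.055
  Brand Z, Under 25: 125×76/330 = 28.788
  Brand Z, 25-44: 125×86/330 = 32.576
  Brand Z, 45-64: 125×74/330 = 28.030
  Brand Z, 65+: 125×94/330 = 35.606
Contributions (O − E)²/E:
  (41 − 23.721)²/23.721 = 12.5865
  (10 − 26.842)²/26.842 = 10.5675
  (23 − 23.097)²/23.097 = 0.0004
  (29 − 29.339)²/29.339 = 0.0039
  (8 − 23.491)²/23.491 = 10.2154
  (41 − 26.582)²/26.582 = 7.8203
  (17 − 22.873)²/22.873 = 1.5080
  (36 − 29.055)²/29.055 = 1.6601
  (27 − 28.788)²/28.788 = 0.1111
  (35 − 32.576)²/32.576 = 0.1804
  (34 − 28.030)²/28.030 = 1.2715
  (29 − 35.606)²/35.606 = 1.2256
χ² = 12.5865 + 10.5675 + 0.0004 + 0.0039 + 10.2154 + 7.8203 + 1.5080 + 1.6601 + 0.1111 + 0.1804 + 1.2715 + 1.2256 = 47.15

47.15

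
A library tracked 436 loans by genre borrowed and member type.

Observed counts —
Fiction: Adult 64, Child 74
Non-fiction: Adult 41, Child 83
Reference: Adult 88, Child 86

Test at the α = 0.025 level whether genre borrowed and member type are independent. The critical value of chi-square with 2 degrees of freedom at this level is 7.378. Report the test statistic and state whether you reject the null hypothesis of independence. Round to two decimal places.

Row totals: 138, 124, 174. Column totals: 193, 243. Grand total N = 436.
Expected counts (row total × column total / N):
  Fiction, Adult: 138×193/436 = 61.087
  Fiction, Child: 138×243/436 = 76.913
  Non-fiction, Adult: 124×193/436 = 54.890
  Non-fiction, Child: 124×243/436 = 69.110
  Reference, Adult: 174×193/436 = 77.023
  Reference, Child: 174×243/436 = 96.977
Contributions (O − E)²/E:
  (64 − 61.087)²/61.087 = 0.1389
  (74 − 76.913)²/76.913 = 0.1103
  (41 − 54.890)²/54.890 = 3.5149
  (83 − 69.110)²/69.110 = 2.7917
  (88 − 77.023)²/77.023 = 1.5644
  (86 − 96.977)²/96.977 = 1.2425
χ² = 0.1389 + 0.1103 + 3.5149 + 2.7917 + 1.5644 + 1.2425 = 9.36
df = (3−1)(2−1) = 2. Since 9.36 > 7.378, reject the null hypothesis of independence at α = 0.025.

9.36; reject H₀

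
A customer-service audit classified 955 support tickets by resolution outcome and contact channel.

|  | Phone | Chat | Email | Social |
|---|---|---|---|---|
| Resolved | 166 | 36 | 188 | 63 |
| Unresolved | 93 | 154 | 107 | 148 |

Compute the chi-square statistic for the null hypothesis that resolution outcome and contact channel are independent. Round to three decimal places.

Row totals: 453, 502. Column totals: 259, 190, 295, 211. Grand total N = 955.
Expected counts (row total × column total / N):
  Resolved, Phone: 453×259/955 = 122.8555
  Resolved, Chat: 453×190/955 = 90.1257
  Resolved, Email: 453×295/955 = 139.9319
  Resolved, Social: 453×211/955 = 100.0869
  Unresolved, Phone: 502×259/955 = 136.1445
  Unresolved, Chat: 502×190/955 = 99.8743
  Unresolved, Email: 502×295/955 = 155.0681
  Unresolved, Social: 502×211/955 = 110.9131
Contributions (O − E)²/E:
  (166 − 122.8555)²/122.8555 = 15.1515
  (36 − 90.1257)²/90.1257 = 32.5056
  (188 − 139.9319)²/139.9319 = 16.5119
  (63 − 100.0869)²/100.0869 = 13.7424
  (93 − 136.1445)²/136.1445 = 13.6726
  (154 − 99.8743)²/99.8743 = 29.3328
  (107 − 155.0681)²/155.0681 = 14.9002
  (148 − 110.9131)²/110.9131 = 12.4010
χ² = 15.1515 + 32.5056 + 16.5119 + 13.7424 + 13.6726 + 29.3328 + 14.9002 + 12.4010 = 148.218

148.218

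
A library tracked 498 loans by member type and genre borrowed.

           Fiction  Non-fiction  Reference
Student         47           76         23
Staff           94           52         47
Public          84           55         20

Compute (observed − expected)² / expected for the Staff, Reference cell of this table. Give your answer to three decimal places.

Row total (Staff) = 193; column total (Reference) = 90; N = 498.
Expected count E = 193 × 90 / 498 = 34.8795.
Contribution = (O − E)²/E = (47 − 34.8795)² / 34.8795 = 4.212.

4.212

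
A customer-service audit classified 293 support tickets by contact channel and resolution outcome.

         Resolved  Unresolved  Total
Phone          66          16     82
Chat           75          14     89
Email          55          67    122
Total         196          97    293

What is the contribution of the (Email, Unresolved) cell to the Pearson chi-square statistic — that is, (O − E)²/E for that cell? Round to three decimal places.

Row total (Email) = 122; column total (Unresolved) = 97; N = 293.
Expected count E = 122 × 97 / 293 = 40.3891.
Contribution = (O − E)²/E = (67 − 40.3891)² / 40.3891 = 17.533.

17.533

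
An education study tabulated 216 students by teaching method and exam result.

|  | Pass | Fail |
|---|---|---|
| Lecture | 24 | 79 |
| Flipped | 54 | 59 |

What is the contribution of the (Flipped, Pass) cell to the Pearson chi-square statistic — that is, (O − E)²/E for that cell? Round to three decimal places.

Row total (Flipped) = 113; column total (Pass) = 78; N = 216.
Expected count E = 113 × 78 / 216 = 40.8056.
Contribution = (O − E)²/E = (54 − 40.8056)² / 40.8056 = 4.266.

4.266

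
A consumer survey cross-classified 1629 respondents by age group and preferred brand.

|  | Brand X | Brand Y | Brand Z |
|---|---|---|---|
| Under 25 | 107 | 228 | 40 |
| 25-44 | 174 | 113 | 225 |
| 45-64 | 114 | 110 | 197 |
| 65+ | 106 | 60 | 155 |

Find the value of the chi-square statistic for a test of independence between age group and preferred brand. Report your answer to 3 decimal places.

238.821

Row totals: 375, 512, 421, 321. Column totals: 501, 511, 617. Grand total N = 1629.
Expected counts (row total × column total / N):
  Under 25, Brand X: 375×501/1629 = 115.3315
  Under 25, Brand Y: 375×511/1629 = 117.6335
  Under 25, Brand Z: 375×617/1629 = 142.0350
  25-44, Brand X: 512×501/1629 = 157.4659
  25-44, Brand Y: 512×511/1629 = 160.6090
  25-44, Brand Z: 512×617/1629 = 193.9251
  45-64, Brand X: 421×501/1629 = 129.4788
  45-64, Brand Y: 421×511/1629 = 132.0632
  45-64, Brand Z: 421×617/1629 = 159.4579
  65+, Brand X: 321×501/1629 = 98.7238
  65+, Brand Y: 321×511/1629 = 100.6943
  65+, Brand Z: 321×617/1629 = 121.5820
Contributions (O − E)²/E:
  (107 − 115.3315)²/115.3315 = 0.6019
  (228 − 117.6335)²/117.6335 = 103.5484
  (40 − 142.0350)²/142.0350 = 73.2998
  (174 − 157.4659)²/157.4659 = 1.7361
  (113 − 160.6090)²/160.6090 = 14.1126
  (225 − 193.9251)²/193.9251 = 4.9795
  (114 − 129.4788)²/129.4788 = 1.8504
  (110 − 132.0632)²/132.0632 = 3.6860
  (197 − 159.4579)²/159.4579 = 8.8388
  (106 − 98.7238)²/98.7238 = 0.5363
  (60 − 100.6943)²/100.6943 = 16.4461
  (155 − 121.5820)²/121.5820 = 9.1853
χ² = 0.6019 + 103.5484 + 73.2998 + 1.7361 + 14.1126 + 4.9795 + 1.8504 + 3.6860 + 8.8388 + 0.5363 + 16.4461 + 9.1853 = 238.821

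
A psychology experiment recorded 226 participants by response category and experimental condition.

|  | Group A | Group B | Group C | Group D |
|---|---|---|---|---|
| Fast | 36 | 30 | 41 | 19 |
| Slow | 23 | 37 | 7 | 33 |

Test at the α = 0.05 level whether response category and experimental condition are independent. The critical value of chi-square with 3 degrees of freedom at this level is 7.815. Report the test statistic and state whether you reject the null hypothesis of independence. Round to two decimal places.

28.84; reject H₀

Row totals: 126, 100. Column totals: 59, 67, 48, 52. Grand total N = 226.
Expected counts (row total × column total / N):
  Fast, Group A: 126×59/226 = 32.894
  Fast, Group B: 126×67/226 = 37.354
  Fast, Group C: 126×48/226 = 26.761
  Fast, Group D: 126×52/226 = 28.991
  Slow, Group A: 100×59/226 = 26.106
  Slow, Group B: 100×67/226 = 29.646
  Slow, Group C: 100×48/226 = 21.239
  Slow, Group D: 100×52/226 = 23.009
Contributions (O − E)²/E:
  (36 − 32.894)²/32.894 = 0.2933
  (30 − 37.354)²/37.354 = 1.4478
  (41 − 26.761)²/26.761 = 7.5763
  (19 − 28.991)²/28.991 = 3.4431
  (23 − 26.106)²/26.106 = 0.3695
  (37 − 29.646)²/29.646 = 1.8242
  (7 − 21.239)²/21.239 = 9.5461
  (33 − 23.009)²/23.009 = 4.3383
χ² = 0.2933 + 1.4478 + 7.5763 + 3.4431 + 0.3695 + 1.8242 + 9.5461 + 4.3383 = 28.84
df = (2−1)(4−1) = 3. Since 28.84 > 7.815, reject the null hypothesis of independence at α = 0.05.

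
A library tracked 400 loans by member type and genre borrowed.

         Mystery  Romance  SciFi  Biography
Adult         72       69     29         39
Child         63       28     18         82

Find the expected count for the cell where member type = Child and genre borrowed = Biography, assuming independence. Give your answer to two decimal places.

Row total (Child) = 191; column total (Biography) = 121; grand total N = 400.
Expected count = (row total × column total) / N = 191 × 121 / 400 = 57.78.

57.78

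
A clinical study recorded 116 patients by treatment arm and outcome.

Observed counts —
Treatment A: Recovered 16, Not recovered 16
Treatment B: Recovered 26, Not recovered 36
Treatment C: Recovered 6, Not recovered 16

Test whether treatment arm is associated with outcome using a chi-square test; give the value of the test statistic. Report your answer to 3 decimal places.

2.793

Row totals: 32, 62, 22. Column totals: 48, 68. Grand total N = 116.
Expected counts (row total × column total / N):
  Treatment A, Recovered: 32×48/116 = 13.2414
  Treatment A, Not recovered: 32×68/116 = 18.7586
  Treatment B, Recovered: 62×48/116 = 25.6552
  Treatment B, Not recovered: 62×68/116 = 36.3448
  Treatment C, Recovered: 22×48/116 = 9.1034
  Treatment C, Not recovered: 22×68/116 = 12.8966
Contributions (O − E)²/E:
  (16 − 13.2414)²/13.2414 = 0.5747
  (16 − 18.7586)²/18.7586 = 0.4057
  (26 − 25.6552)²/25.6552 = 0.0046
  (36 − 36.3448)²/36.3448 = 0.0033
  (6 − 9.1034)²/9.1034 = 1.0580
  (16 − 12.8966)²/12.8966 = 0.7468
χ² = 0.5747 + 0.4057 + 0.0046 + 0.0033 + 1.0580 + 0.7468 = 2.793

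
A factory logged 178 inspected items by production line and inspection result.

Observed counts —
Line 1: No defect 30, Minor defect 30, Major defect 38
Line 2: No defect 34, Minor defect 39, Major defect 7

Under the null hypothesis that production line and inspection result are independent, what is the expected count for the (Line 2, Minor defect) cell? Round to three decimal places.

31.011

Row total (Line 2) = 80; column total (Minor defect) = 69; grand total N = 178.
Expected count = (row total × column total) / N = 80 × 69 / 178 = 31.011.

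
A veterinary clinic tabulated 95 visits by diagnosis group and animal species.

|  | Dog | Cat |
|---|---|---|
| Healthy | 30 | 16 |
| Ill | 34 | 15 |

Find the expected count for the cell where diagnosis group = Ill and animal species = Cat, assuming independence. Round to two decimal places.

Row total (Ill) = 49; column total (Cat) = 31; grand total N = 95.
Expected count = (row total × column total) / N = 49 × 31 / 95 = 15.99.

15.99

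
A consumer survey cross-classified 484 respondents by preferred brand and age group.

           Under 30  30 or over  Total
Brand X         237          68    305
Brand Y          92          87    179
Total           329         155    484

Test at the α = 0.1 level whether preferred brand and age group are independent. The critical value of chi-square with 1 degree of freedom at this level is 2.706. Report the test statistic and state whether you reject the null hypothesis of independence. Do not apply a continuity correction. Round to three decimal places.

35.864; reject H₀

Grand total N = 484.
Expected counts (row total × column total / N):
  Brand X, Under 30: 305×329/484 = 207.3244
  Brand X, 30 or over: 305×155/484 = 97.6756
  Brand Y, Under 30: 179×329/484 = 121.6756
  Brand Y, 30 or over: 179×155/484 = 57.3244
Contributions (O − E)²/E:
  (237 − 207.3244)²/207.3244 = 4.2476
  (68 − 97.6756)²/97.6756 = 9.0160
  (92 − 121.6756)²/121.6756 = 7.2376
  (87 − 57.3244)²/57.3244 = 15.3624
χ² = 4.2476 + 9.0160 + 7.2376 + 15.3624 = 35.864
df = (2−1)(2−1) = 1. Since 35.864 > 2.706, reject the null hypothesis of independence at α = 0.1.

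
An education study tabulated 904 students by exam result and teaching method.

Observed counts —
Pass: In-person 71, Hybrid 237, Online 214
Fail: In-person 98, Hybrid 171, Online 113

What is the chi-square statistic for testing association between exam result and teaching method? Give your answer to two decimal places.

25.11

Row totals: 522, 382. Column totals: 169, 408, 327. Grand total N = 904.
Expected counts (row total × column total / N):
  Pass, In-person: 522×169/904 = 97.586
  Pass, Hybrid: 522×408/904 = 235.593
  Pass, Online: 522×327/904 = 188.821
  Fail, In-person: 382×169/904 = 71.414
  Fail, Hybrid: 382×408/904 = 172.407
  Fail, Online: 382×327/904 = 138.179
Contributions (O − E)²/E:
  (71 − 97.586)²/97.586 = 7.2430
  (237 − 235.593)²/235.593 = 0.0084
  (214 − 188.821)²/188.821 = 3.3576
  (98 − 71.414)²/71.414 = 9.8974
  (171 − 172.407)²/172.407 = 0.0115
  (113 − 138.179)²/138.179 = 4.5881
χ² = 7.2430 + 0.0084 + 3.3576 + 9.8974 + 0.0115 + 4.5881 = 25.11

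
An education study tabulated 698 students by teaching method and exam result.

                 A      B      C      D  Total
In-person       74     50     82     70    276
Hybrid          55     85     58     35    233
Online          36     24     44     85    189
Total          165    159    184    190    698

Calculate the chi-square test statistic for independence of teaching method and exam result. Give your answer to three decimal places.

Grand total N = 698.
Expected counts (row total × column total / N):
  In-person, A: 276×165/698 = 65.2436
  In-person, B: 276×159/698 = 62.8711
  In-person, C: 276×184/698 = 72.7564
  In-person, D: 276×190/698 = 75.1289
  Hybrid, A: 233×165/698 = 55.0788
  Hybrid, B: 233×159/698 = 53.0759
  Hybrid, C: 233×184/698 = 61.4212
  Hybrid, D: 233×190/698 = 63.4241
  Online, A: 189×165/698 = 44.6777
  Online, B: 189×159/698 = 43.0530
  Online, C: 189×184/698 = 49.8223
  Online, D: 189×190/698 = 51.4470
Contributions (O − E)²/E:
  (74 − 65.2436)²/65.2436 = 1.1752
  (50 − 62.8711)²/62.8711 = 2.6350
  (82 − 72.7564)²/72.7564 = 1.1744
  (70 − 75.1289)²/75.1289 = 0.3501
  (55 − 55.0788)²/55.0788 = 0.0001
  (85 − 53.0759)²/53.0759 = 19.2017
  (58 − 61.4212)²/61.4212 = 0.1906
  (35 − 63.4241)²/63.4241 = 12.7385
  (36 − 44.6777)²/44.6777 = 1.6855
  (24 − 43.0530)²/43.0530 = 8.4319
  (44 − 49.8223)²/49.8223 = 0.6804
  (85 − 51.4470)²/51.4470 = 21.8828
χ² = 1.1752 + 2.6350 + 1.1744 + 0.3501 + 0.0001 + 19.2017 + 0.1906 + 12.7385 + 1.6855 + 8.4319 + 0.6804 + 21.8828 = 70.146

70.146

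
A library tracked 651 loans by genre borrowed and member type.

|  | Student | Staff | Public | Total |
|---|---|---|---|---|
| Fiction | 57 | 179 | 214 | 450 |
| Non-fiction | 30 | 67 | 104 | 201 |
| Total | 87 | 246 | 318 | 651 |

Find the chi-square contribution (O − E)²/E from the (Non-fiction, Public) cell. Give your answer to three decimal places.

Row total (Non-fiction) = 201; column total (Public) = 318; N = 651.
Expected count E = 201 × 318 / 651 = 98.1843.
Contribution = (O − E)²/E = (104 − 98.1843)² / 98.1843 = 0.344.

0.344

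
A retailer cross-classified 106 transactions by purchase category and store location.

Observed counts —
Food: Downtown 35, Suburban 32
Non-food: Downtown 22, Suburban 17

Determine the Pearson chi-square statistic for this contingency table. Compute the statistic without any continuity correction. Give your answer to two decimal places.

Row totals: 67, 39. Column totals: 57, 49. Grand total N = 106.
Expected counts (row total × column total / N):
  Food, Downtown: 67×57/106 = 36.028
  Food, Suburban: 67×49/106 = 30.972
  Non-food, Downtown: 39×57/106 = 20.972
  Non-food, Suburban: 39×49/106 = 18.028
Contributions (O − E)²/E:
  (35 − 36.028)²/36.028 = 0.0293
  (32 − 30.972)²/30.972 = 0.0341
  (22 − 20.972)²/20.972 = 0.0504
  (17 − 18.028)²/18.028 = 0.0586
χ² = 0.0293 + 0.0341 + 0.0504 + 0.0586 = 0.17

0.17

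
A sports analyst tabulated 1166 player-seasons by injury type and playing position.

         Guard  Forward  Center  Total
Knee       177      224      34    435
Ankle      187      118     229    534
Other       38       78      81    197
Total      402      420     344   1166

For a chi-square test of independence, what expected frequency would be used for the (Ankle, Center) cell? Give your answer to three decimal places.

Row total (Ankle) = 534; column total (Center) = 344; grand total N = 1166.
Expected count = (row total × column total) / N = 534 × 344 / 1166 = 157.544.

157.544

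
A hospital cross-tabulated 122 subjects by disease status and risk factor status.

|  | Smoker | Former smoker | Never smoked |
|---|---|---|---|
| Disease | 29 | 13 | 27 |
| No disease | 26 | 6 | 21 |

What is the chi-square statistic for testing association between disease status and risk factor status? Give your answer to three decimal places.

1.419

Row totals: 69, 53. Column totals: 55, 19, 48. Grand total N = 122.
Expected counts (row total × column total / N):
  Disease, Smoker: 69×55/122 = 31.1066
  Disease, Former smoker: 69×19/122 = 10.7459
  Disease, Never smoked: 69×48/122 = 27.1475
  No disease, Smoker: 53×55/122 = 23.8934
  No disease, Former smoker: 53×19/122 = 8.2541
  No disease, Never smoked: 53×48/122 = 20.8525
Contributions (O − E)²/E:
  (29 − 31.1066)²/31.1066 = 0.1427
  (13 − 10.7459)²/10.7459 = 0.4728
  (27 − 27.1475)²/27.1475 = 0.0008
  (26 − 23.8934)²/23.8934 = 0.1857
  (6 − 8.2541)²/8.2541 = 0.6156
  (21 − 20.8525)²/20.8525 = 0.0010
χ² = 0.1427 + 0.4728 + 0.0008 + 0.1857 + 0.6156 + 0.0010 = 1.419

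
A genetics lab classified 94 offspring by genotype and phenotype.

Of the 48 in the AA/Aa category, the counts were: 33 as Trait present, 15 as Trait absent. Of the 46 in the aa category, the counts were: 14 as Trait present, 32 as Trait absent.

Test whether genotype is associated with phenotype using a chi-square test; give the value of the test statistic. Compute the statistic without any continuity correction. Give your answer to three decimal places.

13.793

Row totals: 48, 46. Column totals: 47, 47. Grand total N = 94.
Expected counts (row total × column total / N):
  AA/Aa, Trait present: 48×47/94 = 24.0000
  AA/Aa, Trait absent: 48×47/94 = 24.0000
  aa, Trait present: 46×47/94 = 23.0000
  aa, Trait absent: 46×47/94 = 23.0000
Contributions (O − E)²/E:
  (33 − 24.0000)²/24.0000 = 3.3750
  (15 − 24.0000)²/24.0000 = 3.3750
  (14 − 23.0000)²/23.0000 = 3.5217
  (32 − 23.0000)²/23.0000 = 3.5217
χ² = 3.3750 + 3.3750 + 3.5217 + 3.5217 = 13.793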